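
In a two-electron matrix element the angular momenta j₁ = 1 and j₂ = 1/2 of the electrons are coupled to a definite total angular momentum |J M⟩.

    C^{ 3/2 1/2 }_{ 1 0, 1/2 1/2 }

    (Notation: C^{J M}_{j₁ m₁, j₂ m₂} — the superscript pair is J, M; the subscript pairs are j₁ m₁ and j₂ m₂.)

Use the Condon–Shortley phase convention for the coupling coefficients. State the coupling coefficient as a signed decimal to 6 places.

+√(2/3) = +0.816497

j₁+j₂−J=0  J+j₁−j₂=2  J−j₁+j₂=1  j₁+j₂+J+1=4
(j₁±m₁, j₂±m₂, J±M) = (1,1,1,0,2,1)
P² = 2/3
sum k=0..0:
  [0] +1/1 = 1
S = 1
C² = P²·S² = 2/3 ; C = +0.816497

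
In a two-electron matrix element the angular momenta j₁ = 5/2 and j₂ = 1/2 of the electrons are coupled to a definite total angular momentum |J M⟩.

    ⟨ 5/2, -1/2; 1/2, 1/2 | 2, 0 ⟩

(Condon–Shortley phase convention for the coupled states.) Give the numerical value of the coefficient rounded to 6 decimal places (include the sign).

-0.707107  (= −√(1/2))

√[5·1!4!0!/6! · 2!3!1!0!2!2!] = √(8)
  +(−1)^1/∏(1,0,2,0,2,0)! = -1/4  (running -1/4)
⟨..|..⟩ = √(8)·(-1/4) = -0.707107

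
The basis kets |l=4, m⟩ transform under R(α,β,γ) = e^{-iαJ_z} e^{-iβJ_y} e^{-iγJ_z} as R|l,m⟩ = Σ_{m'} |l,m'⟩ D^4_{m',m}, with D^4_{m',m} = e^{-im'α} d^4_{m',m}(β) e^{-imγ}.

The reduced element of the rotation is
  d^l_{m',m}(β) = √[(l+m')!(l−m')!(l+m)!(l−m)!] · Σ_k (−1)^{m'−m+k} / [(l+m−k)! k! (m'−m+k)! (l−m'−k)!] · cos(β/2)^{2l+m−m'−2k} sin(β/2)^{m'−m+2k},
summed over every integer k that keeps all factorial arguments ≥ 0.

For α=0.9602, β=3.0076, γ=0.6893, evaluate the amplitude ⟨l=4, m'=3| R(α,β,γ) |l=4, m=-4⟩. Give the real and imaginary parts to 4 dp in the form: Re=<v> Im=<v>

Re=-0.1850 Im=0.0229

D^4_{3,-4}(0.9602,3.0076,0.6893) = e^{-i·3·0.9602}·d^4_{3,-4}(3.0076)·e^{-i·-4·0.6893}. Compute d first:
With c≡cos(β/2)=0.066946 and s≡sin(β/2)=0.997757, N=[5040·1·1·40320]^{1/2}=14255.272709
Admissible k: 0..0 (factorial args all ≥0)
  k=0: (−1)^7·14255.2727/(5040)·0.0669^1·0.9978^7 = -0.186399
d^4_{3,-4}(3.0076) = -0.186399
Attach z-rotation phases: D = e^{-i(3)(0.9602)}·(-0.186399)·e^{-i(-4)(0.6893)} = -0.184981+0.022943i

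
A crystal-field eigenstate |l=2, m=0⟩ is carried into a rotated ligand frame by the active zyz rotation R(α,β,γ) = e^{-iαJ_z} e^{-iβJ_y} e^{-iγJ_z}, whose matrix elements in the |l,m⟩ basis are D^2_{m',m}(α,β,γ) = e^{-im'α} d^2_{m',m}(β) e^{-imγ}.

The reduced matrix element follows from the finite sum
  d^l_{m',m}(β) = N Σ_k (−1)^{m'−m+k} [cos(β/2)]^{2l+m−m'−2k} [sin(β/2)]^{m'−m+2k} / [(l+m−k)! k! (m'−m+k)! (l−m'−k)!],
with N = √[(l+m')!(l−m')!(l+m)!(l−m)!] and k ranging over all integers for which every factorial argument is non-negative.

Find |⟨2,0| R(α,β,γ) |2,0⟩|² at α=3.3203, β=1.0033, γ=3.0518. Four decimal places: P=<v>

Split into d^2_{0,0}(β=1.0033) × two z-phases.
With c≡cos(β/2)=0.876790 and s≡sin(β/2)=0.480873, N=[2·2·2·2]^{1/2}=4.000000
k: max(0,(0)−(0))=0 … min(2+(0),2−(0))=2
  k=0: (−1)^0·4.0000/(4)·0.8768^4·0.4809^0 = +0.590994
  k=1: (−1)^1·4.0000/(1)·0.8768^2·0.4809^2 = -0.711070
  k=2: (−1)^2·4.0000/(4)·0.8768^0·0.4809^4 = +0.053471
d^2_{0,0}(1.0033) = +0.590994 -0.711070 +0.053471 = -0.066604
|D^2_{0,0}|² = |d^2_{0,0}(β)|² = (-0.066604)² = 0.004436 (the z-rotation phases have unit modulus)

P=0.0044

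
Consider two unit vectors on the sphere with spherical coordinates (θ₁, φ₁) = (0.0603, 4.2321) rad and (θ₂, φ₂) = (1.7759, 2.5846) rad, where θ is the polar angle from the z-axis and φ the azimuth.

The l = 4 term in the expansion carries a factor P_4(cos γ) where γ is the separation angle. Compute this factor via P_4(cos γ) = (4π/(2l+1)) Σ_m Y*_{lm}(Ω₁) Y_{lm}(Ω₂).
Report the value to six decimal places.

0.221202

Summing Y*_{l m}(θ₁,φ₁)·Y_{l m}(θ₂,φ₂) over m ∈ [−4, 4]; prefactor 4π/(2·4+1) = 1.396263:
  [-4]  conj(Y_{4,-4})(Ω₁) = (-0.000002, -0.000005) ; Y_{4,-4}(Ω₂) = (-0.248373, 0.321899) ; Δ = (0.000002, 0.000001)
  [-3]  conj(Y_{4,-3})(Ω₁) = (0.000271, 0.000035) ; Y_{4,-3}(Ω₂) = (-0.023926, 0.238031) ; Δ = (-0.000015, 0.000064)
  [-2]  conj(Y_{4,-2})(Ω₁) = (-0.004159, 0.005948) ; Y_{4,-2}(Ω₂) = (-0.100366, -0.204211) ; Δ = (0.001632, 0.000252)
  [-1]  conj(Y_{4,-1})(Ω₁) = (-0.052260, -0.100312) ; Y_{4,-1}(Ω₂) = (-0.216974, -0.135124) ; Δ = (-0.002215, 0.028827)
  [+0]  conj(Y_{4,0})(Ω₁) = (0.830966, -0.000000) ; Y_{4,0}(Ω₂) = (0.192085, 0.000000) ; Δ = (0.159616, 0.000000)
  [+1]  conj(Y_{4,1})(Ω₁) = (0.052260, -0.100312) ; Y_{4,1}(Ω₂) = (0.216974, -0.135124) ; Δ = (-0.002215, -0.028827)
  [+2]  conj(Y_{4,2})(Ω₁) = (-0.004159, -0.005948) ; Y_{4,2}(Ω₂) = (-0.100366, 0.204211) ; Δ = (0.001632, -0.000252)
  [+3]  conj(Y_{4,3})(Ω₁) = (-0.000271, 0.000035) ; Y_{4,3}(Ω₂) = (0.023926, 0.238031) ; Δ = (-0.000015, -0.000064)
  [+4]  conj(Y_{4,4})(Ω₁) = (-0.000002, 0.000005) ; Y_{4,4}(Ω₂) = (-0.248373, -0.321899) ; Δ = (0.000002, -0.000001)
Accumulated sum (0.158424, -0.000000); after 4π/(2l+1) scaling, (0.221202, -0.000000) ⇒ P_4 = 0.221202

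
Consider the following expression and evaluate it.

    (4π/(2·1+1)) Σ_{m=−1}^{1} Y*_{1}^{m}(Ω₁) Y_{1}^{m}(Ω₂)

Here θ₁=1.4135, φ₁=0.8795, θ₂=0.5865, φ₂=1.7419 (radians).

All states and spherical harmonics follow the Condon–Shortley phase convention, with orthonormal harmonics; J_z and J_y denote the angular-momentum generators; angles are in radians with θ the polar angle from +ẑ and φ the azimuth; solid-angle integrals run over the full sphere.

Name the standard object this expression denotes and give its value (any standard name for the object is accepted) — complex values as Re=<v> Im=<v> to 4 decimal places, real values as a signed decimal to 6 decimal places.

Legendre polynomial (addition theorem), +0.486108

This sum is the spherical-harmonic addition theorem: it equals the Legendre polynomial P_l(cos γ) of the angle γ between the two directions.
Expand P_1 via completeness: Σ_{m} conj(Y_{1,m}) at Ω₁ times Y_{1,m} at Ω₂ —
  term(m=-1) = (0.042451, -0.049549)   from Y*(Ω₁)=(0.217546, 0.262890), Y(Ω₂)=(-0.032558, -0.188421)
  term(m=+0) = (0.031147, 0.000000)   from Y*(Ω₁)=(0.076539, -0.000000), Y(Ω₂)=(0.406949, 0.000000)
  term(m=+1) = (0.042451, 0.049549)   from Y*(Ω₁)=(-0.217546, 0.262890), Y(Ω₂)=(0.032558, -0.188421)
Accumulated sum (0.116050, 0.000000); after 4π/(2l+1) scaling, (0.486108, 0.000000) ⇒ P_1 = 0.486108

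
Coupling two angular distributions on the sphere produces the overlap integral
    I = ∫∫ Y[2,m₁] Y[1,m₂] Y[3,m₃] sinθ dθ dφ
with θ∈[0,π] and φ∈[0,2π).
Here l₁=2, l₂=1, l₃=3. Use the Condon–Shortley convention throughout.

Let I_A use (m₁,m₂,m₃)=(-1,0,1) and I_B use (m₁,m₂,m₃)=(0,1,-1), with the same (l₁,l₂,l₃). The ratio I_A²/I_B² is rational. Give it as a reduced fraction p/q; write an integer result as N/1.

Same 2,1,3: normalisation and zero-m 3j drop out of the ratio.
A: Δ: 0! 4! 2! / 7! → 1/105; sum: t=0:+1/6 = 1/6; 3j²(2 1 3; -1 0 1) = Δ·Π!·Σ² = 8/105  (sign +1)
B: Δ: 0! 4! 2! / 7! → 1/105; sum: t=0:+1/8 = 1/8; 3j²(2 1 3; 0 1 -1) = Δ·Π!·Σ² = 2/35  (sign +1)
I_A²/I_B² = (8/105)/(2/35) = 4/3

4/3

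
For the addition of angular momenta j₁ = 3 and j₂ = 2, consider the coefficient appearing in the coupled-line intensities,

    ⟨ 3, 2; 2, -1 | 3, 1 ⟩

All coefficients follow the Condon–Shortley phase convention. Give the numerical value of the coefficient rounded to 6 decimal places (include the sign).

+√(1/4) = +0.500000

√[7·2!4!2!/9! · 5!1!1!3!4!2!] = √(64)
  +(−1)^0/∏(0,2,1,1,3,1)! = 1/12  (running 1/12)
  +(−1)^1/∏(1,1,0,0,4,2)! = -1/48  (running 1/16)
⟨..|..⟩ = √(64)·(1/16) = +0.500000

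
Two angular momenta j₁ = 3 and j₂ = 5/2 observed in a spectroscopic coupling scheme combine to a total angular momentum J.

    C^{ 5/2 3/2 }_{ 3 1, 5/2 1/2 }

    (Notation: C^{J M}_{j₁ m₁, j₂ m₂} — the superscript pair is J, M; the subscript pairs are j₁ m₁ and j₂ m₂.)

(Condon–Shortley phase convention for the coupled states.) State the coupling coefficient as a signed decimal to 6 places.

−√(1/35) ≈ -0.169031

√[6·3!3!2!/9! · 4!2!3!2!4!1!] = √(576/35)
  +(−1)^1/∏(1,2,1,2,2,0)! = -1/8  (running -1/8)
  +(−1)^2/∏(2,1,0,1,3,1)! = 1/12  (running -1/24)
⟨..|..⟩ = √(576/35)·(-1/24) = -0.169031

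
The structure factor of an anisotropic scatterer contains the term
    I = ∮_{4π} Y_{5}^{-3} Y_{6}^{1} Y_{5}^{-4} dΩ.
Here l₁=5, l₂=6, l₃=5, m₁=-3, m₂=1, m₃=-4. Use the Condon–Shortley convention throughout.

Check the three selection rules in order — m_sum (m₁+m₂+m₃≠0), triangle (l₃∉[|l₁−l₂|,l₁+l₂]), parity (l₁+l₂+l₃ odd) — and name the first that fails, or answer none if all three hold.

Σmᵢ = -6  ✗
l₃∈[|l₁−l₂|,l₁+l₂]=[1,11], have l₃=5
Σlᵢ = 16 ⇒ even

m_sum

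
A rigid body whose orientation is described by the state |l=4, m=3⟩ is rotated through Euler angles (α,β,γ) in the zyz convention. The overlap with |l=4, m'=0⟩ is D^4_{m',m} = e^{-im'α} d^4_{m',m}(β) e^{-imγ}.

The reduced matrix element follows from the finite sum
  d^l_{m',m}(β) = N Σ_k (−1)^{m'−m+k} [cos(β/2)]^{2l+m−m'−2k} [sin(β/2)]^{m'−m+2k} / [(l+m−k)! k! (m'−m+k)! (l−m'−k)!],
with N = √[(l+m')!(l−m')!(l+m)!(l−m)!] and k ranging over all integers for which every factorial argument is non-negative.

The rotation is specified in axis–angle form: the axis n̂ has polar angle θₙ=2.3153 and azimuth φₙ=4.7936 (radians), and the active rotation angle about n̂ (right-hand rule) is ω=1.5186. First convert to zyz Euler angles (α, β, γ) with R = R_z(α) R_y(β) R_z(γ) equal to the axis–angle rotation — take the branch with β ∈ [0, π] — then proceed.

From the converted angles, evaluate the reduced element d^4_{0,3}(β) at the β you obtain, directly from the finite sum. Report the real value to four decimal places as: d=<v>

Axis–angle → zyz. n̂ = (sinθₙcosφₙ, sinθₙsinφₙ, cosθₙ) = (+0.059659, -0.733000, -0.677607), ω = 1.5186.
R = I cosω + sinω [n̂]ₓ + (1−cosω) n̂n̂ᵀ gives
  R = [+0.055546, +0.635236, -0.770318; -0.718133, +0.561431, +0.411195; +0.693686, +0.530350, +0.487369]
β = atan2(√(R₁₃²+R₂₃²), R₃₃) = 1.061723; α = atan2(R₂₃, R₁₃) mod 2π = 2.651273; γ = atan2(R₃₂, −R₃₁) mod 2π = 2.488851
d^4_{0,3}(β=1.0617) via the finite sum:
With c≡cos(β/2)=0.862371 and s≡sin(β/2)=0.506276, N=[24·24·5040·1]^{1/2}=1703.830978
The bounds max(0,m−m')=3 and min(l+m,l−m')=4 give 2 terms
  k=3: (−1)^0·1703.8310/(144)·0.8624^5·0.5063^3 = +0.732316
  k=4: (−1)^1·1703.8310/(144)·0.8624^3·0.5063^5 = -0.252397
d^4_{0,3}(1.0617) = +0.732316 -0.252397 = +0.479918

d=0.4799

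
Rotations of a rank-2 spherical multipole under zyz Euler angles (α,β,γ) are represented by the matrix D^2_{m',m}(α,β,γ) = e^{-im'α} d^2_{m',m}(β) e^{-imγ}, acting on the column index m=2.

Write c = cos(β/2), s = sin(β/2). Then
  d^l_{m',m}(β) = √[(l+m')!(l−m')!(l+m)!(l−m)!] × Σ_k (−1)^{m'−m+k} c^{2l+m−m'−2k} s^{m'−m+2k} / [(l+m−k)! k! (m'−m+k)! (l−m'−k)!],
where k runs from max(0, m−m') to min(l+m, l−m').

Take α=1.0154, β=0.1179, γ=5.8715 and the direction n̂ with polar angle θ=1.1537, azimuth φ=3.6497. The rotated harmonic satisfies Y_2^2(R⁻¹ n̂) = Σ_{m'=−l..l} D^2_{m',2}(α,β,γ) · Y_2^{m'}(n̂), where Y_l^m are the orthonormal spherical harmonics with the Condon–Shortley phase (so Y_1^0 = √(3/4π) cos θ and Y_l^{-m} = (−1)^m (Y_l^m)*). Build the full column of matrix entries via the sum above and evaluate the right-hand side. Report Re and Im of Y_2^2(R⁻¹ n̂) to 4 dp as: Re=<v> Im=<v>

Re=0.3457 Im=-0.0516

Need the full column D^2_{m',2} for m'=−2..2 at α=1.0154, β=0.1179, γ=5.8715.
cos(β/2)=0.998263, sin(β/2)=0.058916
d^2_{-2,2}: single k=4 term ⇒ +0.000012;  D = -0.000012+0.000003i
d^2_{-1,2}: single k=3 term ⇒ +0.000408;  D = -0.000108+0.000394i
d^2_{0,2}: single k=2 term ⇒ +0.008473;  D = +0.005759+0.006214i
d^2_{1,2}: single k=1 term ⇒ +0.117219;  D = +0.115064-0.022371i
d^2_{2,2}: single k=0 term ⇒ +0.993070;  D = +0.352960-0.928228i
Y_2^{m'}(θ=1.1537,φ=3.6497) and Σ D·Y over m':
  (-0.0000+0.0000i)·(+0.1700-0.2745i)  (-0.0001+0.0004i)·(-0.2500+0.1392i)  (+0.0058+0.0062i)·(-0.1601+0.0000i)  (+0.1151-0.0224i)·(+0.2500+0.1392i)  (+0.3530-0.9282i)·(+0.1700+0.2745i)
Y_2^2(R⁻¹ n̂) = +0.345728-0.051618i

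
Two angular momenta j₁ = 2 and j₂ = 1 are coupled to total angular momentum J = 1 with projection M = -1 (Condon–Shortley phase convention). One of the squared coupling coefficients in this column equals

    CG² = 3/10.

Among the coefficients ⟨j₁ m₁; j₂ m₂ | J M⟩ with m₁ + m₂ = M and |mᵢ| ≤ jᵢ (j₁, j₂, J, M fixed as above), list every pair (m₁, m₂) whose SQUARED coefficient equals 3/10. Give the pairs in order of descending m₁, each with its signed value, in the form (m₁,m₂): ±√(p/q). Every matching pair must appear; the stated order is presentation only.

(-1,0): −√(3/10)

Admissible pairs with m₁+m₂ = M = -1: (-2,1), (-1,0), (0,-1)
  (m₁,m₂)=(0,-1): CG² = 1/10, CG = +√(1/10)
  (m₁,m₂)=(-1,0): CG² = 3/10, CG = −√(3/10)   ← matches the target
  (m₁,m₂)=(-2,1): CG² = 3/5, CG = +√(3/5)
Pairs with CG² = 3/10: (-1,0): −√(3/10)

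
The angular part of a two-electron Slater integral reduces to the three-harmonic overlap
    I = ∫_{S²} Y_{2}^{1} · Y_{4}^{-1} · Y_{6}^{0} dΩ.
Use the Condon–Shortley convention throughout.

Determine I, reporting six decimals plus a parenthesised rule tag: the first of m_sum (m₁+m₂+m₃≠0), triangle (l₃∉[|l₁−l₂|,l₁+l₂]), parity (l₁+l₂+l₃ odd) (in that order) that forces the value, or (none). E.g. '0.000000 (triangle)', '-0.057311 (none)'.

0.174223 (none)

m-sum 0 ✓  L=12 even ✓  2≤6≤6 ✓
Π(2lᵢ+1) = 5×9×13 = 585
triangle coeff Δ(2,4,6) = 1/6435
Σ_t [0,0]: t=0:+1/2304 = 1/2304
(3j)²=5/143 [(2 4 6; 0 0 0)], sign=+1
Σ_t [0,0]: t=0:+1/4320 = 1/4320
(3j)²=8/429 [(2 4 6; 1 -1 0)], sign=+1
⇒ 4πI² = 600/1573
I = (+1)√(600/1573/(4π)) = 0.17422334
No selection rule forces the value: the integral is nonzero (none).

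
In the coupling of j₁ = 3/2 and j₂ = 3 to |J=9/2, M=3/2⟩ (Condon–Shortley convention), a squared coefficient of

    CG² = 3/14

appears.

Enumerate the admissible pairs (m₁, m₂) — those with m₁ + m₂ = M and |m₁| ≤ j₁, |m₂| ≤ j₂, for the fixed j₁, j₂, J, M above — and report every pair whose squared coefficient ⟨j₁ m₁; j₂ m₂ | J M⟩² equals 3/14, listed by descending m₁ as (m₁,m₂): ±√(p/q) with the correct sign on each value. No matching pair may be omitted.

Admissible pairs with m₁+m₂ = M = 3/2: (-3/2,3), (-1/2,2), (1/2,1), (3/2,0)
  (m₁,m₂)=(3/2,0): CG² = 5/21, CG = +√(5/21)
  (m₁,m₂)=(1/2,1): CG² = 15/28, CG = +√(15/28)
  (m₁,m₂)=(-1/2,2): CG² = 3/14, CG = +√(3/14)   ← matches the target
  (m₁,m₂)=(-3/2,3): CG² = 1/84, CG = +√(1/84)
Pairs with CG² = 3/14: (-1/2,2): +√(3/14)

(-1/2,2): +√(3/14)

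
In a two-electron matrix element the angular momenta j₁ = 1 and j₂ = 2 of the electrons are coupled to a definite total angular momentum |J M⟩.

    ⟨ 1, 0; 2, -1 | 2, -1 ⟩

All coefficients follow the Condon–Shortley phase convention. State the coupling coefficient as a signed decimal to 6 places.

+0.408248

√[5·1!1!3!/6! · 1!1!1!3!1!3!] = √(3/2)
  +(−1)^0/∏(0,1,1,1,0,2)! = 1/2  (running 1/2)
  +(−1)^1/∏(1,0,0,0,1,3)! = -1/6  (running 1/3)
⟨..|..⟩ = √(3/2)·(1/3) = +0.408248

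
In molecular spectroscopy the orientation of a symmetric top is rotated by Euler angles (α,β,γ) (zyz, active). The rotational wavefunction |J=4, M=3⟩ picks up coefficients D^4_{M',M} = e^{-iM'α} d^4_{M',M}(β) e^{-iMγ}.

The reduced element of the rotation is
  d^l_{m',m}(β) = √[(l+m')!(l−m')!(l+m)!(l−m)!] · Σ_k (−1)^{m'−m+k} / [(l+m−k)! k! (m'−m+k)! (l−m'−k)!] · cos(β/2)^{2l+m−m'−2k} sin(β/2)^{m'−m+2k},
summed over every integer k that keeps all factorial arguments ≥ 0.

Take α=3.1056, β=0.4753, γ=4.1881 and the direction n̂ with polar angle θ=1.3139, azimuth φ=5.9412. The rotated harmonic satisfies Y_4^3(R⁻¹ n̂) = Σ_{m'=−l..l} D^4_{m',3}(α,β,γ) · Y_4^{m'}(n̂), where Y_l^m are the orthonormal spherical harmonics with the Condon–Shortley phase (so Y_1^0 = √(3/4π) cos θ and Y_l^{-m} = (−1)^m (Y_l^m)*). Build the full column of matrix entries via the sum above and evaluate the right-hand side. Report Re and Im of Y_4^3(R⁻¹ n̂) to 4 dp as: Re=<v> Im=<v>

Need the full column D^4_{m',3} for m'=−4..4 at α=3.1056, β=0.4753, γ=4.1881.
cos(β/2)=0.971894, sin(β/2)=0.235419
d^4_{-4,3}: single k=7 term ⇒ +0.000110;  D = +0.000109-0.000016i
d^4_{-3,3}: k∈[6..7] ⇒ +0.001126 -0.000009 = +0.001116;  D = -0.001110+0.000118i
d^4_{-2,3}: k∈[5..6] ⇒ +0.007452 -0.000146 = +0.007306;  D = +0.007288-0.000510i
d^4_{-1,3}: k∈[4..5] ⇒ +0.036255 -0.001276 = +0.034978;  D = -0.034958+0.001186i
d^4_{0,3}: k∈[3..4] ⇒ +0.133870 -0.007855 = +0.126016;  D = +0.126015+0.000261i
d^4_{1,3}: k∈[2..3] ⇒ +0.370738 -0.036255 = +0.334484;  D = -0.334242-0.012728i
d^4_{2,3}: k∈[1..2] ⇒ +0.721503 -0.127001 = +0.594502;  D = +0.592873+0.043986i
d^4_{3,3}: k∈[0..1] ⇒ +0.796069 -0.326961 = +0.469109;  D = -0.466271-0.051521i
d^4_{4,3}: single k=0 term ⇒ -0.545405;  D = -0.539599-0.079369i
Y_4^{m'}(θ=1.3139,φ=5.9412) and Σ D·Y over m':
  (+0.0001-0.0000i)·(+0.0780+0.3793i)  (-0.0011+0.0001i)·(+0.1491+0.2461i)  (+0.0073-0.0005i)·(-0.1329-0.1084i)  (-0.0350+0.0012i)·(-0.2791-0.0993i)  (+0.1260+0.0003i)·(+0.1279+0.0000i)  (-0.3342-0.0127i)·(+0.2791-0.0993i)  (+0.5929+0.0440i)·(-0.1329+0.1084i)  (-0.4663-0.0515i)·(-0.1491+0.2461i)  (-0.5396-0.0794i)·(+0.0780-0.3793i)
Y_4^3(R⁻¹ n̂) = -0.143330+0.181723i

Re=-0.1433 Im=0.1817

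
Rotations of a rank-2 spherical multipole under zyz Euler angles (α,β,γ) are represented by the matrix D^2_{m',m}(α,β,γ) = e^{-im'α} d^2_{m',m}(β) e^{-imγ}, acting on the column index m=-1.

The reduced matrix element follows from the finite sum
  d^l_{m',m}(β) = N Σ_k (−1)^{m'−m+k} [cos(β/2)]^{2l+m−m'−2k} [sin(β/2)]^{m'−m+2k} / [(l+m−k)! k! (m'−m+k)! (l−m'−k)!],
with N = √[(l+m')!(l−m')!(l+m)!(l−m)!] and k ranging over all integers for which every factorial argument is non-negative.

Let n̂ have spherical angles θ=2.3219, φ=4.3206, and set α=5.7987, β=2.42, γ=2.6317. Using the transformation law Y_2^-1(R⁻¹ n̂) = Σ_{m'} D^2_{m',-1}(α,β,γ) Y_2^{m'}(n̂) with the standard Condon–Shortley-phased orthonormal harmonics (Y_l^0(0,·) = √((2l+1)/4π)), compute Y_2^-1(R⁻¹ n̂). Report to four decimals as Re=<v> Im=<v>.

Need the full column D^2_{m',-1} for m'=−2..2 at α=5.7987, β=2.4200, γ=2.6317.
cos(β/2)=0.353019, sin(β/2)=0.935616
d^2_{-2,-1}: single k=1 term ⇒ +0.082323;  D = -0.007558+0.081976i
d^2_{-1,-1}: k∈[0..1] ⇒ +0.015531 -0.327276 = -0.311745;  D = +0.169909-0.261373i
d^2_{0,-1}: k∈[0..1] ⇒ -0.100825 +0.708218 = +0.607393;  D = -0.530131+0.296459i
d^2_{1,-1}: k∈[0..1] ⇒ +0.327276 -0.766285 = -0.439010;  D = +0.438868-0.011153i
d^2_{2,-1}: single k=0 term ⇒ -0.578258;  D = +0.518386+0.256239i
Y_2^{m'}(θ=2.3219,φ=4.3206) and Σ D·Y over m':
  (-0.0076+0.0820i)·(-0.1462-0.1457i)  (+0.1699-0.2614i)·(+0.1471-0.3562i)  (-0.5301+0.2965i)·(+0.1253+0.0000i)  (+0.4389-0.0112i)·(-0.1471-0.3562i)  (+0.5184+0.2562i)·(-0.1462+0.1457i)
Y_2^-1(R⁻¹ n̂) = -0.303116-0.189342i

Re=-0.3031 Im=-0.1893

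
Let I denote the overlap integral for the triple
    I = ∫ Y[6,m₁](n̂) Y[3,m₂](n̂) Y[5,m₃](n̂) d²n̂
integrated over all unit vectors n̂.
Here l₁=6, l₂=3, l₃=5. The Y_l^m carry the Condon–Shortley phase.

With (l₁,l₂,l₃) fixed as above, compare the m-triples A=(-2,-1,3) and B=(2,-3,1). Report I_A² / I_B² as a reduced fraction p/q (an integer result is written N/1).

7/10

l's match ⇒ only the (l;m) 3-j factors differ between A and B.
A: triangle coeff Δ(6,3,5) = 1/675675; Σ_t [0,2]: t=0:+1/1935360 t=1:−1/30240 t=2:+1/11520 = 1/18432; (3j)²=7/429 [(6 3 5; -2 -1 3)], sign=+1
B: triangle coeff Δ(6,3,5) = 1/675675; Σ_t [0,0]: t=0:+1/27648 = 1/27648; (3j)²=10/429 [(6 3 5; 2 -3 1)], sign=+1
I_A²/I_B² = (7/429)/(10/429) = 7/10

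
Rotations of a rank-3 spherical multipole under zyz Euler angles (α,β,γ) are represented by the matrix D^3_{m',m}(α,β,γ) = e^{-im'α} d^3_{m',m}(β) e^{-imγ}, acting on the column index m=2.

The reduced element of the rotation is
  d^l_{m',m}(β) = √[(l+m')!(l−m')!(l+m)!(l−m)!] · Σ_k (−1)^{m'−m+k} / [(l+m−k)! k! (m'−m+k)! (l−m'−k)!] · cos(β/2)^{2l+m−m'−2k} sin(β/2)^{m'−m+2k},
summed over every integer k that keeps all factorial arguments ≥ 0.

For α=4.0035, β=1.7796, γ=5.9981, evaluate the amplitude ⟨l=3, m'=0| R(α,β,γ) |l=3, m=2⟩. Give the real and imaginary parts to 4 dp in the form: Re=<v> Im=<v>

D^3_{0,2}(4.0035,1.7796,5.9981) = e^{-i·0·4.0035}·d^3_{0,2}(1.7796)·e^{-i·2·5.9981}. Compute d first:
Half-angle: c=0.629567, s=0.776946. N=√(6·6·120·1)=65.726707
The bounds max(0,m−m')=2 and min(l+m,l−m')=3 give 2 terms
  k=2: (−1)^0·65.7267/(12)·0.6296^4·0.7769^2 = +0.519411
  k=3: (−1)^1·65.7267/(12)·0.6296^2·0.7769^4 = -0.791058
d^3_{0,2}(1.7796) = +0.519411 -0.791058 = -0.271647
Phases: e^{-i·(0)·4.0035}=+1.000000+0.000000i, e^{-i·(2)·5.9981}=+0.841809+0.539776i ⇒ D=-0.228675-0.146628i

Re=-0.2287 Im=-0.1466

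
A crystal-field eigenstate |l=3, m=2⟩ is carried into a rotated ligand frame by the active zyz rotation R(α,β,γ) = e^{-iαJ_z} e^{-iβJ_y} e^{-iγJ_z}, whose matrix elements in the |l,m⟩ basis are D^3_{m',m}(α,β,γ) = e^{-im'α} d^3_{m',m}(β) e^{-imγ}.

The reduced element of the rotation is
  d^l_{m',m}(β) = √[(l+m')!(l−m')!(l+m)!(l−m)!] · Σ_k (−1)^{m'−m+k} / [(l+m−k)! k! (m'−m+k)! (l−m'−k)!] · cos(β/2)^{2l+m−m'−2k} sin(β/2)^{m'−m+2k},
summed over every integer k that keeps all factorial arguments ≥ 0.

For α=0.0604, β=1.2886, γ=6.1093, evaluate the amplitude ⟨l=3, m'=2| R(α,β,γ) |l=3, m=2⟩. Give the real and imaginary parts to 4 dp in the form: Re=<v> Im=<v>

Split into d^3_{2,2}(β=1.2886) × two z-phases.
c=cos(1.288600/2)=0.799520, s=sin(1.288600/2)=0.600639; N=√[120·1·120·1]=120.000000
k: max(0,(2)−(2))=0 … min(3+(2),3−(2))=1
  k=0: (−1)^0·120.0000/(120)·0.7995^6·0.6006^0 = +0.261202
  k=1: (−1)^1·120.0000/(24)·0.7995^4·0.6006^2 = -0.737081
d^3_{2,2}(1.2886) = +0.261202 -0.737081 = -0.475878
Phases: e^{-i·(2)·0.0604}=+0.992713-0.120506i, e^{-i·(2)·6.1093}=+0.940135+0.340803i ⇒ D=-0.463673-0.107085i

Re=-0.4637 Im=-0.1071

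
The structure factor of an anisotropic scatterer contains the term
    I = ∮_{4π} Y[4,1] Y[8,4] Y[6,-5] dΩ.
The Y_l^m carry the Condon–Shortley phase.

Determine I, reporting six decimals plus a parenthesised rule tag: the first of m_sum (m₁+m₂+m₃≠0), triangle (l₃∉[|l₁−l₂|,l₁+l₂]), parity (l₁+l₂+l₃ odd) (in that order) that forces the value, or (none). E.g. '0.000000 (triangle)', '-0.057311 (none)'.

Checks pass: Σm=0; 18 even; l₃=6∈[4,12].
(2·4+1)(2·8+1)(2·6+1) = 1989
Δ: 6! 2! 10! / 19! → 1/23279256
sum: t=2:+1/1658880 t=3:−1/518400 t=4:+1/1658880 = -1/1382400
3j²(4 8 6; 0 0 0) = Δ·Π!·Σ² = 504/46189  (sign -1)
sum: t=2:+1/174182400 t=3:−1/26127360 = -17/522547200
3j²(4 8 6; 1 4 -5) = Δ·Π!·Σ² = 935/62244  (sign +1)
combine: 4πI² = 1989·504/46189·935/62244 = 1530/4693
take √, sign -1: I = -0.16107031
No selection rule forces the value: the integral is nonzero (none).

-0.161070 (none)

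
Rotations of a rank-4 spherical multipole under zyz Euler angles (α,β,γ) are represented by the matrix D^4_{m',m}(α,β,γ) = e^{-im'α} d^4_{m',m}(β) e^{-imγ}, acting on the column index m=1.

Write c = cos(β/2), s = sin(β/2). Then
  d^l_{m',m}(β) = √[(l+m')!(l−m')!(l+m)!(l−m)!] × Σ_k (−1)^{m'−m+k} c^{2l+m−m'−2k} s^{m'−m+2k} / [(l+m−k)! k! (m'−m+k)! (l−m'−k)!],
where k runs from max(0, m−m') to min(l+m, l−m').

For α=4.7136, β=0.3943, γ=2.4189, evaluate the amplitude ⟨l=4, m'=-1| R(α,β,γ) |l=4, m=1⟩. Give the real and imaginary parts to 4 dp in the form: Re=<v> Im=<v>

Re=-0.1995 Im=0.2256

First d^4_{-1,1}(β=0.3943), then the phase factors e^{-i(-1)α} and e^{-i(1)γ}:
With c≡cos(β/2)=0.980629 and s≡sin(β/2)=0.195875, N=[6·120·120·6]^{1/2}=720.000000
Admissible k: 2..5 (factorial args all ≥0)
  k=2: (−1)^0·720.0000/(72)·0.9806^6·0.1959^2 = +0.341183
  k=3: (−1)^1·720.0000/(24)·0.9806^4·0.1959^4 = -0.040837
  k=4: (−1)^2·720.0000/(48)·0.9806^2·0.1959^6 = +0.000815
  k=5: (−1)^3·720.0000/(720)·0.9806^0·0.1959^8 = -0.000002
d^4_{-1,1}(0.3943) = +0.341183 -0.040837 +0.000815 -0.000002 = +0.301158
D = (+0.001211-0.999999i)·(+0.301158)·(-0.750028-0.661407i) = -0.199461+0.225635i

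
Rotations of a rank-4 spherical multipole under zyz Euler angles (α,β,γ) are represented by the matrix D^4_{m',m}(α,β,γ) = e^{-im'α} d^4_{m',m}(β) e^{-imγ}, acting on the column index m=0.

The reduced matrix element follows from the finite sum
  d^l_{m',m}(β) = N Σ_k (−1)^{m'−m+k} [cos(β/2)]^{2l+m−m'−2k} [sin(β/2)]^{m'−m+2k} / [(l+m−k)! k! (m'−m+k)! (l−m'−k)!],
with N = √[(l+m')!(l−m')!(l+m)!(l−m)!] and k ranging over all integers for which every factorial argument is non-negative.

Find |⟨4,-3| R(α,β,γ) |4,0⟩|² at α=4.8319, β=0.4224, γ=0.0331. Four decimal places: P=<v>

P=0.0086

D^4_{-3,0}(4.8319,0.4224,0.0331) = e^{-i·-3·4.8319}·d^4_{-3,0}(0.4224)·e^{-i·0·0.0331}. Compute d first:
c=cos(0.422400/2)=0.977780, s=sin(0.422400/2)=0.209633; N=√[1·5040·24·24]=1703.830978
k∈{3,4} keeps every argument non-negative
  k=3: (−1)^0·1703.8310/(144)·0.9778^5·0.2096^3 = +0.097421
  k=4: (−1)^1·1703.8310/(144)·0.9778^3·0.2096^5 = -0.004478
d^4_{-3,0}(0.4224) = +0.097421 -0.004478 = +0.092943
|D^4_{-3,0}|² = |d^4_{-3,0}(β)|² = (+0.092943)² = 0.008638 (the z-rotation phases have unit modulus)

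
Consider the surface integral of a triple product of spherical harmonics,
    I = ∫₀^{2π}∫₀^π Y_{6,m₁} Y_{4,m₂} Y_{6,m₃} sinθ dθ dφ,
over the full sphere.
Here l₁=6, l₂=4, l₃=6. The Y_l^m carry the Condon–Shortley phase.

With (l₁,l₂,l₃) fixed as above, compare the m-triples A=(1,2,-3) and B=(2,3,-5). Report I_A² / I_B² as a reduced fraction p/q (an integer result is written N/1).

Shared (l₁,l₂,l₃)=(6,4,6): N and (l;000)² cancel in I_A²/I_B².
A: Δ = 4!·8!·4!/17! = 1/15315300; Racah Σ t=2..4: t=2:+1/69120 t=3:−1/51840 t=4:+1/483840 = -1/362880; ⇒ 3j(6 4 6; 1 2 -3)² = 16/17017, sgn +1
B: Δ = 4!·8!·4!/17! = 1/15315300; Racah Σ t=3..4: t=3:−1/725760 t=4:+1/5806080 = -1/829440; ⇒ 3j(6 4 6; 2 3 -5)² = 49/2652, sgn +1
I_A²/I_B² = (16/17017)/(49/2652) = 192/3773

192/3773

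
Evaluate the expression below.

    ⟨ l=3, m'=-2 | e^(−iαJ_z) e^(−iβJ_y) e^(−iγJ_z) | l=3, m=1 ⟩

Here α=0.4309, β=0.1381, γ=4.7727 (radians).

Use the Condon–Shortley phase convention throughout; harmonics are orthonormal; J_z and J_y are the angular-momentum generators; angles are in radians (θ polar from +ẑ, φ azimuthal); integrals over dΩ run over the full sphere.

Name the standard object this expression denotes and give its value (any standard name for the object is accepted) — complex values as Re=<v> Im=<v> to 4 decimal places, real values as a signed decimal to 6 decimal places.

This is a Wigner D-matrix element — the rotation-matrix element ⟨l m'| R(α,β,γ) |l m⟩ in the angular-momentum basis.
D^3_{-2,1}(0.4309,0.1381,4.7727) = e^{-i·-2·0.4309}·d^3_{-2,1}(0.1381)·e^{-i·1·4.7727}. Compute d first:
c=cos(0.138100/2)=0.997617, s=sin(0.138100/2)=0.068995; N=√[1·120·24·2]=75.894664
k∈{3,4} keeps every argument non-negative
  k=3: (−1)^0·75.8947/(12)·0.9976^3·0.0690^3 = +0.002062
  k=4: (−1)^1·75.8947/(24)·0.9976^1·0.0690^5 = -0.000005
d^3_{-2,1}(0.1381) = +0.002062 -0.000005 = +0.002057
Attach z-rotation phases: D = e^{-i(-2)(0.4309)}·(+0.002057)·e^{-i(1)(4.7727)} = -0.001478+0.001431i

Wigner D-matrix element, Re=-0.0015 Im=0.0014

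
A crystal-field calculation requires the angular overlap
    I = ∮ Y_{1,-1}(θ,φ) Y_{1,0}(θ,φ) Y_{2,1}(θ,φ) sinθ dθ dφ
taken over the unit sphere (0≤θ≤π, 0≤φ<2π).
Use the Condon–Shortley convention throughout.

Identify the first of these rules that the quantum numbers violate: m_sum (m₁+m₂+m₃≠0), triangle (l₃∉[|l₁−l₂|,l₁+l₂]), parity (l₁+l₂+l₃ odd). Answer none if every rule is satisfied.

m₁+m₂+m₃ = -1 + 0 + 1 = 0  ✓
triangle: |1−1|=0 ≤ l₃=2 ≤ 1+1=2  ✓
parity: l₁+l₂+l₃ = 4 is even  ✓

none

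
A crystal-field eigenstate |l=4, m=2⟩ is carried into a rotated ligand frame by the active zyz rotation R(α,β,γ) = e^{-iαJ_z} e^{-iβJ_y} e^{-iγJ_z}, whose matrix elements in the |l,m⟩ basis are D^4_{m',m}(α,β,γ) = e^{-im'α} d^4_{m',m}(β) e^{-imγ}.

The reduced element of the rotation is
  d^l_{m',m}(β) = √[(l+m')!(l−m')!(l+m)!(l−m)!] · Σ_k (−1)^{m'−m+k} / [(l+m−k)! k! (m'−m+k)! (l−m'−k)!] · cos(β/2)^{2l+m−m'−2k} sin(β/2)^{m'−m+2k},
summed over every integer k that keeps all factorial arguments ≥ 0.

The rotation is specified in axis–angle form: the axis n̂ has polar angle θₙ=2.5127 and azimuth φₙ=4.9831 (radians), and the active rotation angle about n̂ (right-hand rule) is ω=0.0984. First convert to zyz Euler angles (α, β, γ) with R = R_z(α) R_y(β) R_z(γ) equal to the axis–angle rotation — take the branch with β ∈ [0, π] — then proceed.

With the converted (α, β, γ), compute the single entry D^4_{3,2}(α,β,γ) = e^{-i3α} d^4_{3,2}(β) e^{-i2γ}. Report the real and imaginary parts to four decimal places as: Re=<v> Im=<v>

Axis–angle → zyz. n̂ = (sinθₙcosφₙ, sinθₙsinφₙ, cosθₙ) = (+0.157308, -0.566826, -0.808679), ω = 0.0984.
R = I cosω + sinω [n̂]ₓ + (1−cosω) n̂n̂ᵀ gives
  R = [+0.995282, +0.079014, -0.056301; -0.079877, +0.996717, -0.013237; +0.055070, +0.017671, +0.998326]
β = atan2(√(R₁₃²+R₂₃²), R₃₃) = 0.057868; α = atan2(R₂₃, R₁₃) mod 2π = 3.372506; γ = atan2(R₃₂, −R₃₁) mod 2π = 2.831083
D^4_{3,2}(3.3725,0.0579,2.8311) = e^{-i·3·3.3725}·d^4_{3,2}(0.0579)·e^{-i·2·2.8311}. Compute d first:
With c≡cos(β/2)=0.999581 and s≡sin(β/2)=0.028930, N=[5040·1·720·2]^{1/2}=2693.993318
k∈{0,1} keeps every argument non-negative
  k=0: (−1)^1·2693.9933/(720)·0.9996^7·0.0289^1 = -0.107930
  k=1: (−1)^2·2693.9933/(240)·0.9996^5·0.0289^3 = +0.000271
d^4_{3,2}(0.0579) = -0.107930 +0.000271 = -0.107659
D = (-0.769500+0.638647i)·(-0.107659)·(+0.813286+0.581864i) = +0.107382-0.007715i

Re=0.1074 Im=-0.0077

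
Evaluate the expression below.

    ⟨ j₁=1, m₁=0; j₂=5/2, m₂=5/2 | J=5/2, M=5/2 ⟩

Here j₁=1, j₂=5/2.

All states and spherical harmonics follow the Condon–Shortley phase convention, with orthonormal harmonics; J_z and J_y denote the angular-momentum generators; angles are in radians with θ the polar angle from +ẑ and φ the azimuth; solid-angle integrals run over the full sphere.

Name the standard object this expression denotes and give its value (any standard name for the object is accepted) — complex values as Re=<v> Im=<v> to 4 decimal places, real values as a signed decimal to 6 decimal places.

This is a Clebsch–Gordan (vector-coupling) coefficient.
√[6·1!1!4!/7! · 1!1!5!0!5!0!] = √(2880/7)
  +(−1)^1/∏(1,0,0,4,1,0)! = -1/24  (running -1/24)
⟨..|..⟩ = √(2880/7)·(-1/24) = -0.845154

Clebsch–Gordan coefficient, −√(5/7) ≈ -0.845154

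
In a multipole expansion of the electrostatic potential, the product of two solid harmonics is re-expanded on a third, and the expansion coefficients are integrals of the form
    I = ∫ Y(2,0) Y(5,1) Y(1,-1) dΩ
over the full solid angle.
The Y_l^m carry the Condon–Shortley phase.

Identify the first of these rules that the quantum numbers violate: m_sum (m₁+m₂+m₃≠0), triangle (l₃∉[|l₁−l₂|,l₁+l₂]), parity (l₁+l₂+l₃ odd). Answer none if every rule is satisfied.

triangle

m₁+m₂+m₃ = 0 + 1 − 1 = 0  ✓
triangle: need |l₁−l₂| ≤ l₃ ≤ l₁+l₂ = [3,7]; l₃=1 is outside  ✗
parity: l₁+l₂+l₃ = 8 is even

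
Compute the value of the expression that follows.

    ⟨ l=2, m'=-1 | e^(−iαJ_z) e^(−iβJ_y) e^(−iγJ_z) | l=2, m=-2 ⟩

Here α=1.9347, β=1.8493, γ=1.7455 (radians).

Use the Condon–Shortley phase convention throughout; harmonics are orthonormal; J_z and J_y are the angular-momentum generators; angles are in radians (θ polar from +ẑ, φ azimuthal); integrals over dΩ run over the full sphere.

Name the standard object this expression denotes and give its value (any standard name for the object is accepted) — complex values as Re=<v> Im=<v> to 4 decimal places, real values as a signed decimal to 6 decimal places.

This is a Wigner D-matrix element — the rotation-matrix element ⟨l m'| R(α,β,γ) |l m⟩ in the angular-momentum basis.
D^2_{-1,-2}(1.9347,1.8493,1.7455) = e^{-i·-1·1.9347}·d^2_{-1,-2}(1.8493)·e^{-i·-2·1.7455}. Compute d first:
c=cos(1.849300/2)=0.602114, s=sin(1.849300/2)=0.798410; N=√[1·6·1·24]=12.000000
k∈{0} keeps every argument non-negative
  k=0: (−1)^1·12.0000/(6)·0.6021^3·0.7984^1 = -0.348572
d^2_{-1,-2}(1.8493) = -0.348572
Phases: e^{-i·(-1)·1.9347}=-0.355925+0.934515i, e^{-i·(-2)·1.7455}=-0.939576-0.342341i ⇒ D=-0.228085+0.263590i

Wigner D-matrix element, Re=-0.2281 Im=0.2636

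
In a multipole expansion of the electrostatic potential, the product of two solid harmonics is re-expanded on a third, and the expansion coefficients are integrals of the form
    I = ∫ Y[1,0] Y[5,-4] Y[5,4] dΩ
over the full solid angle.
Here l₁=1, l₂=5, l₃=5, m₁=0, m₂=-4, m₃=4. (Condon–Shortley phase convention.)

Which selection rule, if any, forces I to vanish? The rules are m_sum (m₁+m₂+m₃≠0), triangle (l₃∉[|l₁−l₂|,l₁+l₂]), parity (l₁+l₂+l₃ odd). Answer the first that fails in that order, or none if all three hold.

m₁+m₂+m₃ = 0 − 4 + 4 = 0  ✓
triangle: |1−5|=4 ≤ l₃=5 ≤ 1+5=6  ✓
parity: l₁+l₂+l₃ = 11 is odd  ✗

parity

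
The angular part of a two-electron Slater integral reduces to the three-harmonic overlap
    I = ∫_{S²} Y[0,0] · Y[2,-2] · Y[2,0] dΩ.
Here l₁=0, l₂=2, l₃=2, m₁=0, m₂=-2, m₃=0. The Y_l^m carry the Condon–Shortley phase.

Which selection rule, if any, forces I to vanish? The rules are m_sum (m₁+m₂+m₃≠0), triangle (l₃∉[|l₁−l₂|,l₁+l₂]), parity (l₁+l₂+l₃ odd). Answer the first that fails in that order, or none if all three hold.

m₁+m₂+m₃ = 0 − 2 + 0 = -2  ✗
triangle: |0−2|=2 ≤ l₃=2 ≤ 0+2=2
parity: l₁+l₂+l₃ = 4 is even

m_sum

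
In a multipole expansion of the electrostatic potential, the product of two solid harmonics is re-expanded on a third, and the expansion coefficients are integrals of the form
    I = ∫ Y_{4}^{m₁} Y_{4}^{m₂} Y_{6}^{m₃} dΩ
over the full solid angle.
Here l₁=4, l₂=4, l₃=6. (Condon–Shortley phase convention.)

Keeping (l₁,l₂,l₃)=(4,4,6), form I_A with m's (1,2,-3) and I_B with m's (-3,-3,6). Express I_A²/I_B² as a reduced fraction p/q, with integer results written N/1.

Shared (l₁,l₂,l₃)=(4,4,6): N and (l;000)² cancel in I_A²/I_B².
A: Δ = 2!·6!·6!/15! = 1/1261260; Racah Σ t=0..2: t=0:+1/51840 t=1:−1/5760 t=2:+1/11520 = -7/103680; ⇒ 3j(4 4 6; 1 2 -3)² = 7/858, sgn +1
B: Δ = 2!·6!·6!/15! = 1/1261260; Racah Σ t=1..1: t=1:−1/518400 = -1/518400; ⇒ 3j(4 4 6; -3 -3 6)² = 7/195, sgn -1
I_A²/I_B² = (7/858)/(7/195) = 5/22

5/22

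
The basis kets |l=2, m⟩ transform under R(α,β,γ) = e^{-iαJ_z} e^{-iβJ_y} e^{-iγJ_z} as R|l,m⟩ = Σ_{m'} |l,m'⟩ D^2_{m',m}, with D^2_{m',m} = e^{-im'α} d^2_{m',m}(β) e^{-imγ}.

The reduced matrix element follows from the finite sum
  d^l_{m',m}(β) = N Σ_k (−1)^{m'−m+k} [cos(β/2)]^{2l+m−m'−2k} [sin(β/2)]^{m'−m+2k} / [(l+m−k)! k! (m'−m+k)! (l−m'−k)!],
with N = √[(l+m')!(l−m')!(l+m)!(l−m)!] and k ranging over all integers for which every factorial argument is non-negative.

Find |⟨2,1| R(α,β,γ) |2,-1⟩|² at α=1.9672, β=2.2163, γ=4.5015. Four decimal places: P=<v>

First d^2_{1,-1}(β=2.2163), then the phase factors e^{-i(1)α} and e^{-i(-1)γ}:
Half-angle: c=0.446318, s=0.894875. N=√(6·1·1·6)=6.000000
The bounds max(0,m−m')=0 and min(l+m,l−m')=1 give 2 terms
  k=0: (−1)^2·6.0000/(2)·0.4463^2·0.8949^2 = +0.478557
  k=1: (−1)^3·6.0000/(6)·0.4463^0·0.8949^4 = -0.641281
d^2_{1,-1}(2.2163) = +0.478557 -0.641281 = -0.162724
|D^2_{1,-1}|² = |d^2_{1,-1}(β)|² = (-0.162724)² = 0.026479 (the z-rotation phases have unit modulus)

P=0.0265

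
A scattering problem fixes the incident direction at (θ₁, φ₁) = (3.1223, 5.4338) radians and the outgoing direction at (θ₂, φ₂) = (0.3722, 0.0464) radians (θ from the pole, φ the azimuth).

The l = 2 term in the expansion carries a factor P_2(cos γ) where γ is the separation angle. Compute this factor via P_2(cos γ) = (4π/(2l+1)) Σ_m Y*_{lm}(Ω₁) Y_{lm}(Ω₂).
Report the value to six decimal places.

Addition theorem: P_2(cos γ) = (4π/5) Σ_m Y*_{lm}(Ω₁) Y_{lm}(Ω₂), m = −2…2:
  m=-2: (-0.000018, -0.000143) × (0.050866, -0.004734) = (-0.000002, -0.000007)  (running Σ = (-0.000002, -0.000007))
  m=-1: (-0.009841, 0.011189) × (0.261431, -0.012139) = (-0.002437, 0.003045)  (running Σ = (-0.002439, 0.003037))
  m=0: (0.630431, -0.000000) × (0.505649, 0.000000) = (0.318777, 0.000000)  (running Σ = (0.316338, 0.003037))
  m=1: (0.009841, 0.011189) × (-0.261431, -0.012139) = (-0.002437, -0.003045)  (running Σ = (0.313901, -0.000007))
  m=2: (-0.000018, 0.000143) × (0.050866, 0.004734) = (-0.000002, 0.000007)  (running Σ = (0.313900, 0.000000))
Total Σ_m = (0.313900, 0.000000). Multiply by 2.513274: (0.788916, 0.000000). P_2(cos γ) = 0.788916

0.788916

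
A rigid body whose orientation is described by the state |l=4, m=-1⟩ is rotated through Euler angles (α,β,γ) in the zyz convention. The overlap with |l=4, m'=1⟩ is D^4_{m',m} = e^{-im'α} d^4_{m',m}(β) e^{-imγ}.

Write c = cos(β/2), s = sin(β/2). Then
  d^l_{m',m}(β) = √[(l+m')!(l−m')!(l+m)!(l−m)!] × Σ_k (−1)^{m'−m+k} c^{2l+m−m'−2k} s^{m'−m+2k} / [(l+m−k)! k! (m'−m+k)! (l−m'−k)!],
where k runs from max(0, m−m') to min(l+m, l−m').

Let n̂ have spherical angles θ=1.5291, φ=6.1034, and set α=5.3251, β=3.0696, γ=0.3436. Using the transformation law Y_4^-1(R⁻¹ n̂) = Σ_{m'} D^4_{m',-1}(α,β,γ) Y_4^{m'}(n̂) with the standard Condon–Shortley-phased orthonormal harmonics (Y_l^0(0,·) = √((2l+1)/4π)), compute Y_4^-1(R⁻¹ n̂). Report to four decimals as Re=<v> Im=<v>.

Need the full column D^4_{m',-1} for m'=−4..4 at α=5.3251, β=3.0696, γ=0.3436.
cos(β/2)=0.035989, sin(β/2)=0.999352
d^4_{-4,-1}: single k=3 term ⇒ +0.000000;  D = -0.000000+0.000000i
d^4_{-3,-1}: k∈[2..3] ⇒ +0.000000 -0.000022 = -0.000022;  D = +0.000018+0.000013i
d^4_{-2,-1}: k∈[1..3] ⇒ +0.000000 -0.000001 +0.000657 = +0.000656;  D = -0.000001-0.000656i
d^4_{-1,-1}: k∈[0..3] ⇒ +0.000000 -0.000000 +0.000050 -0.012902 = -0.012851;  D = -0.010500+0.007409i
d^4_{0,-1}: k∈[0..3] ⇒ -0.000000 +0.000002 -0.001247 +0.160217 = +0.158972;  D = +0.149680+0.053554i
d^4_{1,-1}: k∈[0..3] ⇒ +0.000000 -0.000050 +0.019352 -0.994829 = -0.975527;  D = -0.259368-0.940416i
d^4_{2,-1}: k∈[0..2] ⇒ -0.000001 +0.000986 -0.151995 = -0.151011;  D = +0.096004-0.116565i
d^4_{3,-1}: k∈[0..1] ⇒ +0.000022 -0.010240 = -0.010218;  D = +0.010188+0.000779i
d^4_{4,-1}: single k=0 term ⇒ -0.000348;  D = +0.000178+0.000299i
Y_4^{m'}(θ=1.5291,φ=6.1034) and Σ D·Y over m':
  (-0.0000+0.0000i)·(+0.3318+0.2905i)  (+0.0000+0.0000i)·(+0.0447+0.0267i)  (-0.0000-0.0007i)·(-0.3088-0.1161i)  (-0.0105+0.0074i)·(-0.0579-0.0105i)  (+0.1497+0.0536i)·(+0.3119+0.0000i)  (-0.2594-0.9404i)·(+0.0579-0.0105i)  (+0.0960-0.1166i)·(-0.3088+0.1161i)  (+0.0102+0.0008i)·(-0.0447+0.0267i)  (+0.0002+0.0003i)·(+0.3318-0.2905i)
Y_4^-1(R⁻¹ n̂) = +0.005922+0.012269i

Re=0.0059 Im=0.0123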